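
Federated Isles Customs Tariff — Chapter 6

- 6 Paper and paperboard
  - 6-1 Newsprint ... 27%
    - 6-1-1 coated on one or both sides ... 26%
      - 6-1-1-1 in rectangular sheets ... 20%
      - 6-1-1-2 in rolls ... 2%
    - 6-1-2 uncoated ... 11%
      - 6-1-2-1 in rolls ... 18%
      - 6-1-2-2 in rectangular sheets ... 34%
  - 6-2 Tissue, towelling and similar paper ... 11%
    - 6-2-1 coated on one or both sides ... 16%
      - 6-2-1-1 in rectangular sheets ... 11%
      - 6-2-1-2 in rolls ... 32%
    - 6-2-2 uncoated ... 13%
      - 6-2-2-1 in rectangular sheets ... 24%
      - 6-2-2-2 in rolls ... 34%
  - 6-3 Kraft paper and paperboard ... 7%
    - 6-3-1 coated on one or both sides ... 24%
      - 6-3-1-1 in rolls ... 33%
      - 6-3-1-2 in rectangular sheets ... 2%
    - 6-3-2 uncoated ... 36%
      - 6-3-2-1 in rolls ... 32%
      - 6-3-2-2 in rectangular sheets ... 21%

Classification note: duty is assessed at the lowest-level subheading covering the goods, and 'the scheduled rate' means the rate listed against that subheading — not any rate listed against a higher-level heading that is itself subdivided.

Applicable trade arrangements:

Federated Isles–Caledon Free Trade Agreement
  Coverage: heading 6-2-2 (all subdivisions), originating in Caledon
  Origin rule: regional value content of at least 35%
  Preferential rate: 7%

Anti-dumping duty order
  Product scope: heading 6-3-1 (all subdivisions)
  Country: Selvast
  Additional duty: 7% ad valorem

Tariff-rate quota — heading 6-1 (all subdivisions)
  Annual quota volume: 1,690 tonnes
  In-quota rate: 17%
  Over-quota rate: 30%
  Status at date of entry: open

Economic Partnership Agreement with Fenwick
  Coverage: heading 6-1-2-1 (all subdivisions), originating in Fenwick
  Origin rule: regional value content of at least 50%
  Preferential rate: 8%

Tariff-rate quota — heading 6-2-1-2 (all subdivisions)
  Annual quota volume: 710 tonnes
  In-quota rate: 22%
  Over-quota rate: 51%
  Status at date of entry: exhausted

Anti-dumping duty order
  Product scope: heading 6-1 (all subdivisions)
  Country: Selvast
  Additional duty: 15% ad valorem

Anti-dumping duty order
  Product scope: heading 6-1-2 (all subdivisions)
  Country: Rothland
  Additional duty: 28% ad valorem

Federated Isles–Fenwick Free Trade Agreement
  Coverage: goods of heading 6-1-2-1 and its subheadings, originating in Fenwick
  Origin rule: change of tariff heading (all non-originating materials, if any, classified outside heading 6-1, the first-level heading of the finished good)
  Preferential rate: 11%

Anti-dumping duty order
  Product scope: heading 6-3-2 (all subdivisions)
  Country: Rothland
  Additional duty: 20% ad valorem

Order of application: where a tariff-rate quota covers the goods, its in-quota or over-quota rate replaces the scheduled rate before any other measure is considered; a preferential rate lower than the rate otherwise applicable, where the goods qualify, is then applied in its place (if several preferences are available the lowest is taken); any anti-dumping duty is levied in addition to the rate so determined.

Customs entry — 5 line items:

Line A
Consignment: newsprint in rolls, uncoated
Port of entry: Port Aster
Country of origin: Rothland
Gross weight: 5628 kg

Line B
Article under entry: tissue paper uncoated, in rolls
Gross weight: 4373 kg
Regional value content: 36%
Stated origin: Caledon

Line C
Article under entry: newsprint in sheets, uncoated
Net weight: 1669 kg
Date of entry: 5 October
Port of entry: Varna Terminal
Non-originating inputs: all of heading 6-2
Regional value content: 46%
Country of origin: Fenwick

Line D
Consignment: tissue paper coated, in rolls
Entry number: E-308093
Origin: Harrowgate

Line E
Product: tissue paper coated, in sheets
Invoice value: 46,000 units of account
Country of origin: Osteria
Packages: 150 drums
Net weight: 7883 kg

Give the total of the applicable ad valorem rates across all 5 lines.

131%

Line A: newsprint → 6-1; uncoated → 6-1-2; in rolls → 6-1-2-1. Scheduled 18%. quota on 6-1 open → in-quota 17%; anti-dumping (Rothland, 6-1-2): +28%; total 17% + 28% = 45%. → 45%.
Line B: tissue paper → 6-2; uncoated → 6-2-2; in rolls → 6-2-2-2. Scheduled 34%. Caledon agreement on 6-2-2: RVC ≥ 35% → 7% available; preferential 7%. → 7%.
Line C: newsprint → 6-1; uncoated → 6-1-2; in sheets → 6-1-2-2. Scheduled 34%. quota on 6-1 open → in-quota 17%; Fenwick agreement on 6-1-2-1: 6-1-2-2 not covered; Fenwick agreement on 6-1-2-1: 6-1-2-2 not covered. → 17%.
Line D: tissue paper → 6-2; coated → 6-2-1; in rolls → 6-2-1-2. Scheduled 32%. quota on 6-2-1-2 exhausted → over-quota 51%. → 51%.
Line E: tissue paper → 6-2; coated → 6-2-1; in sheets → 6-2-1-1. Scheduled 11%. No special measure applies. → 11%.
Sum: 45% + 7% + 17% + 51% + 11% = 131%.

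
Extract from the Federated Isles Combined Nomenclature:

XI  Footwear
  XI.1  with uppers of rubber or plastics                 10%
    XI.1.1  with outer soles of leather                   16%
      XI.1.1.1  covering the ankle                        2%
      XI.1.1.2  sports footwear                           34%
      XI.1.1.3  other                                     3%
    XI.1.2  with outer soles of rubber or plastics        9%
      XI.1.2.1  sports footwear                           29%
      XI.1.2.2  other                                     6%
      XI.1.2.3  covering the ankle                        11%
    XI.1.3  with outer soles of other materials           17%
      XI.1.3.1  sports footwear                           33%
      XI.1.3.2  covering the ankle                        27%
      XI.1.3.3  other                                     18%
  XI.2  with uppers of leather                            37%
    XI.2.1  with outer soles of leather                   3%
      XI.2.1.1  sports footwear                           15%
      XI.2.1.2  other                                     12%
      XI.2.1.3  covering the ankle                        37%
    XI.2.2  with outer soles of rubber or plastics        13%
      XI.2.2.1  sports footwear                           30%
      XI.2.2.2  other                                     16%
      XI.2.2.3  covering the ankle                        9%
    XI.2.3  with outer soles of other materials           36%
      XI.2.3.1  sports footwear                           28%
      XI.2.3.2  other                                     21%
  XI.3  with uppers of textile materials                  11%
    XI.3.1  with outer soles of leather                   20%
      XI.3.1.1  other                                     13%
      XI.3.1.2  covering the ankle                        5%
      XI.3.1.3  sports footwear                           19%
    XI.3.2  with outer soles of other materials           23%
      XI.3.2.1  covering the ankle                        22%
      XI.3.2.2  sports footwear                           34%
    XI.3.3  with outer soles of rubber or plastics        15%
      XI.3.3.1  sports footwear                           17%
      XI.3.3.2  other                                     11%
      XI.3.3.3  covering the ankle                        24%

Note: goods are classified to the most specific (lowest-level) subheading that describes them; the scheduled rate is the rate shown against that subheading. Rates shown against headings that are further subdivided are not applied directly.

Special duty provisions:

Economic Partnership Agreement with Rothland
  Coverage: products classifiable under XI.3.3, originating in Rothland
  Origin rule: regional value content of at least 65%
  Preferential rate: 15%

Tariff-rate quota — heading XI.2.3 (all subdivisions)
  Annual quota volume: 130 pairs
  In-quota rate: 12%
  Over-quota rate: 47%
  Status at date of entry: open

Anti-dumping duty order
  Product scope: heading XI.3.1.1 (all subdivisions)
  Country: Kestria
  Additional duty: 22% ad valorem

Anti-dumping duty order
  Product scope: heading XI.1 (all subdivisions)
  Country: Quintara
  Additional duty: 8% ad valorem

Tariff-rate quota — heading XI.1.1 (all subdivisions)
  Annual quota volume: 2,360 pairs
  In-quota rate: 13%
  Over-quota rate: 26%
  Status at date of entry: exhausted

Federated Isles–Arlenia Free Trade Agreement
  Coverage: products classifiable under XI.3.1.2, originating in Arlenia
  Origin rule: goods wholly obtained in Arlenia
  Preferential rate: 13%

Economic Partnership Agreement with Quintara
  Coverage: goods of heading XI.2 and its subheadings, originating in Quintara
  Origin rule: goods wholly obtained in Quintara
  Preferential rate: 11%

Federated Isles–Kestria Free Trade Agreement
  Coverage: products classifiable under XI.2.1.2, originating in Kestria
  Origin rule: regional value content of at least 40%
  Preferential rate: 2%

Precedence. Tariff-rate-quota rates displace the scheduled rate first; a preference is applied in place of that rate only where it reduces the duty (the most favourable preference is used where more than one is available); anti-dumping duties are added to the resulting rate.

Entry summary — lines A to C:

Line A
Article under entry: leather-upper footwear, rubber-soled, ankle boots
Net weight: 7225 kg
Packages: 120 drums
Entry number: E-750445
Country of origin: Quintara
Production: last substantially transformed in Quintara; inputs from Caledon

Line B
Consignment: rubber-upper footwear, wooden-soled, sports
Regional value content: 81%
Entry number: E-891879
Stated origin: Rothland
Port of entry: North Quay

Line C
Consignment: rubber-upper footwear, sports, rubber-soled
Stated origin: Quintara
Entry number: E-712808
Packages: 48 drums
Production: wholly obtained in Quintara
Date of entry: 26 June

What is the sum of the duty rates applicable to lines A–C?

79%

Line A: leather-upper → XI.2; rubber-soled → XI.2.2; ankle boots → XI.2.2.3. Scheduled 9%. Quintara agreement on XI.2: not wholly obtained. → 9%.
Line B: rubber-upper → XI.1; wooden-soled → XI.1.3; sports → XI.1.3.1. Scheduled 33%. Rothland agreement on XI.3.3: XI.1.3.1 not covered. → 33%.
Line C: rubber-upper → XI.1; rubber-soled → XI.1.2; sports → XI.1.2.1. Scheduled 29%. Quintara agreement on XI.2: XI.1.2.1 not covered; anti-dumping (Quintara, XI.1): +8%; total 29% + 8% = 37%. → 37%.
Sum: 9% + 33% + 37% = 79%.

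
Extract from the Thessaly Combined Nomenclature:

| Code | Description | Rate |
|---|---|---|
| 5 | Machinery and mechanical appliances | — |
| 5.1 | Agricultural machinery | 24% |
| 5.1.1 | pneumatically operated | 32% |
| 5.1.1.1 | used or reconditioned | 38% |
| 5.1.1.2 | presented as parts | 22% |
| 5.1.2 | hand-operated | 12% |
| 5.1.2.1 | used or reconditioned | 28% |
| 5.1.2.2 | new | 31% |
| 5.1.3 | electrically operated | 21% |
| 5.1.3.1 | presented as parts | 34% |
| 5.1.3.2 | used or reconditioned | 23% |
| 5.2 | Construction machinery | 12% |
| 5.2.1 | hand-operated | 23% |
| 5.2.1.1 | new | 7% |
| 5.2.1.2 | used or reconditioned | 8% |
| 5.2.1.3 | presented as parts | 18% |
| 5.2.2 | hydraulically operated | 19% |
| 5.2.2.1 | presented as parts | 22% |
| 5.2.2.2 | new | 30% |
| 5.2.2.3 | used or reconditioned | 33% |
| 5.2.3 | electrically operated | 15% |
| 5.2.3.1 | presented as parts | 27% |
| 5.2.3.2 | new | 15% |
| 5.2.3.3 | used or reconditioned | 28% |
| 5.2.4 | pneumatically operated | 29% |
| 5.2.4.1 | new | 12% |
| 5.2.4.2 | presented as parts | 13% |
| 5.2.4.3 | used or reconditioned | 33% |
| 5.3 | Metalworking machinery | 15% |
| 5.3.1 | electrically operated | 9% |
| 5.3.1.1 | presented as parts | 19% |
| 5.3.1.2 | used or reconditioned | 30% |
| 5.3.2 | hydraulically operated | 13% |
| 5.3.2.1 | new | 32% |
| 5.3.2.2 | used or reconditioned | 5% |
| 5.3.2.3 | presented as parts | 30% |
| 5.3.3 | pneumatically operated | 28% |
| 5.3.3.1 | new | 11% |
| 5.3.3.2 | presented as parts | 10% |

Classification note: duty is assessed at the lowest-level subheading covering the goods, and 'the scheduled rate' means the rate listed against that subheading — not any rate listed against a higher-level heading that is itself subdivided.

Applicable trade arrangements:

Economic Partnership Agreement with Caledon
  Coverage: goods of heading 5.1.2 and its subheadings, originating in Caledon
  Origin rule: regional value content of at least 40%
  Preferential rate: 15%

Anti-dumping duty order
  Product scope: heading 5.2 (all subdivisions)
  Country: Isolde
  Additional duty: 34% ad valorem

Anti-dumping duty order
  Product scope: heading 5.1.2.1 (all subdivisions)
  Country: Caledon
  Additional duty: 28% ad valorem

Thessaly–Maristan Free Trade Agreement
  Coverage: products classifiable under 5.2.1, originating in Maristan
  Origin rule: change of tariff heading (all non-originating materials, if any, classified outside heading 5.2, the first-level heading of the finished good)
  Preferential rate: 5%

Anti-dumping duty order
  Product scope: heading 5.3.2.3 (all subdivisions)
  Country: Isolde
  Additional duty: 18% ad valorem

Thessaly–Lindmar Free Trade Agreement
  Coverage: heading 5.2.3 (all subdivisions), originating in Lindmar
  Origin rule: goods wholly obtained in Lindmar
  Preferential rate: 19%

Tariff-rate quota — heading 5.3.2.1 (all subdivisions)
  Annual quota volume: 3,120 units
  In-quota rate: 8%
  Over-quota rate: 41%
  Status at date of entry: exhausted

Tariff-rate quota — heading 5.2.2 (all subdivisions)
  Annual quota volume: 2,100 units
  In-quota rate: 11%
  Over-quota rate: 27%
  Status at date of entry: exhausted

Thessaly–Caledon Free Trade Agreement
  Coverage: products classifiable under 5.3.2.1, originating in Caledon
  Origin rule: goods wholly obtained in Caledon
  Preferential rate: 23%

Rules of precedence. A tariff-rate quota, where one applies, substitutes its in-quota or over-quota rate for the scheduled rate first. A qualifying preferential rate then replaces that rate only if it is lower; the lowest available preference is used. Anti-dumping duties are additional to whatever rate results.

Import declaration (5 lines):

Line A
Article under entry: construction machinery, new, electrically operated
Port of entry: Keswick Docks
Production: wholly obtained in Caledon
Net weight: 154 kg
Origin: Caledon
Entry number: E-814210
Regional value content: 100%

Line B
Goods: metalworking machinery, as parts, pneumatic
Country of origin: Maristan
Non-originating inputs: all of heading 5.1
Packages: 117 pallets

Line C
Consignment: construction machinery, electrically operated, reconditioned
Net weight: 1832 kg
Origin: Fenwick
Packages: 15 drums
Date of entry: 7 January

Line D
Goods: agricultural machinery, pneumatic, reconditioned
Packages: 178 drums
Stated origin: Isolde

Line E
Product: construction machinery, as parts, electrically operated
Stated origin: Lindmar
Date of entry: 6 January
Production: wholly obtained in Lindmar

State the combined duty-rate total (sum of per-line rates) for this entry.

Line A: construction → 5.2; electrically operated → 5.2.3; new → 5.2.3.2. Scheduled 15%. Caledon agreement on 5.1.2: 5.2.3.2 not covered; Caledon agreement on 5.3.2.1: 5.2.3.2 not covered. → 15%.
Line B: metalworking → 5.3; pneumatic → 5.3.3; as parts → 5.3.3.2. Scheduled 10%. Maristan agreement on 5.2.1: 5.3.3.2 not covered. → 10%.
Line C: construction → 5.2; electrically operated → 5.2.3; reconditioned → 5.2.3.3. Scheduled 28%. No special measure applies. → 28%.
Line D: agricultural → 5.1; pneumatic → 5.1.1; reconditioned → 5.1.1.1. Scheduled 38%. No special measure applies. → 38%.
Line E: construction → 5.2; electrically operated → 5.2.3; as parts → 5.2.3.1. Scheduled 27%. Lindmar agreement on 5.2.3: wholly obtained → 19% available; preferential 19%. → 19%.
Sum: 15% + 10% + 28% + 38% + 19% = 110%.

110%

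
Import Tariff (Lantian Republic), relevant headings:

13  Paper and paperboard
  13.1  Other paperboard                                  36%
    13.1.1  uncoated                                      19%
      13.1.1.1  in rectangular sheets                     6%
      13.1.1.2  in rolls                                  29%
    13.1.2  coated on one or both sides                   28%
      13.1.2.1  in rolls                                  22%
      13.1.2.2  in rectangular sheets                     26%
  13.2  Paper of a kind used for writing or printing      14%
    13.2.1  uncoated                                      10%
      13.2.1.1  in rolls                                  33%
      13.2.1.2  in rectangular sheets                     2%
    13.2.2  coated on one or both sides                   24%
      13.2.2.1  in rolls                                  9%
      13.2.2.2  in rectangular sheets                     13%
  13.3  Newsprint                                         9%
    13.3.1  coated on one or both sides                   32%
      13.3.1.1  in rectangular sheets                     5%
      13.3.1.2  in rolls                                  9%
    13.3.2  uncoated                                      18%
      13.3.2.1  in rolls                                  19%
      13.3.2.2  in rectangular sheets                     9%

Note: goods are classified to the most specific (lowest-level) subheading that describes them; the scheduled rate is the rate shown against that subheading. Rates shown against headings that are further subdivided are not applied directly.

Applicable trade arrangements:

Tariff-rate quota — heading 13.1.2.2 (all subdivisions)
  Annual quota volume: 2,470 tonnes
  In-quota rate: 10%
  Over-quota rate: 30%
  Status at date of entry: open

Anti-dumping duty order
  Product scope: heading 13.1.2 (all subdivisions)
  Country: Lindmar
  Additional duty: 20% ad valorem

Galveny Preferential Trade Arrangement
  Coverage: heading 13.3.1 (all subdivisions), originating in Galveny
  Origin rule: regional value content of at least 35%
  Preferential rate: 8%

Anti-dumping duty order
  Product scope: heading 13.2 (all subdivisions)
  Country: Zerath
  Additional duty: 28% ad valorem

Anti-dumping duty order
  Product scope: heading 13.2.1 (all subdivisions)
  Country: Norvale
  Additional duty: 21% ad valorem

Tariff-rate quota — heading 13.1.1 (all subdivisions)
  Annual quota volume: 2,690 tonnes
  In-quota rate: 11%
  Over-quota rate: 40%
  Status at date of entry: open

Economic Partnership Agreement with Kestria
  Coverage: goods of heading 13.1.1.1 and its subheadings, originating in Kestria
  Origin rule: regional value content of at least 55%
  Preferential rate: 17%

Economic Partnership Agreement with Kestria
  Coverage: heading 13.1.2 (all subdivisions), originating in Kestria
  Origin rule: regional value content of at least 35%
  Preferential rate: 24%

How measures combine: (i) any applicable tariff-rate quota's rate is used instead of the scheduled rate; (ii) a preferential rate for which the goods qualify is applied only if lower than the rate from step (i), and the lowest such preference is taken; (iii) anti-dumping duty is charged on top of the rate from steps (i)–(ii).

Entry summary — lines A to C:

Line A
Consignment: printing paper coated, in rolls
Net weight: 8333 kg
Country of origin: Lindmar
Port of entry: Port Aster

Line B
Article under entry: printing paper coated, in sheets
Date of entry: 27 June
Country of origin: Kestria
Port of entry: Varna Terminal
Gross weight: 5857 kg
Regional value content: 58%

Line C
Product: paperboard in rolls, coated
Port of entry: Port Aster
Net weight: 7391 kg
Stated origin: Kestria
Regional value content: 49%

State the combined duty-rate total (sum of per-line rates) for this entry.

Line A: printing paper → 13.2; coated → 13.2.2; in rolls → 13.2.2.1. Scheduled 9%. No special measure applies. → 9%.
Line B: printing paper → 13.2; coated → 13.2.2; in sheets → 13.2.2.2. Scheduled 13%. Kestria agreement on 13.1.1.1: 13.2.2.2 not covered; Kestria agreement on 13.1.2: 13.2.2.2 not covered. → 13%.
Line C: paperboard → 13.1; coated → 13.1.2; in rolls → 13.1.2.1. Scheduled 22%. Kestria agreement on 13.1.1.1: 13.1.2.1 not covered; Kestria agreement on 13.1.2: RVC ≥ 35% → 24% available; preference 24% not lower than 22% → no reduction. → 22%.
Sum: 9% + 13% + 22% = 44%.

44%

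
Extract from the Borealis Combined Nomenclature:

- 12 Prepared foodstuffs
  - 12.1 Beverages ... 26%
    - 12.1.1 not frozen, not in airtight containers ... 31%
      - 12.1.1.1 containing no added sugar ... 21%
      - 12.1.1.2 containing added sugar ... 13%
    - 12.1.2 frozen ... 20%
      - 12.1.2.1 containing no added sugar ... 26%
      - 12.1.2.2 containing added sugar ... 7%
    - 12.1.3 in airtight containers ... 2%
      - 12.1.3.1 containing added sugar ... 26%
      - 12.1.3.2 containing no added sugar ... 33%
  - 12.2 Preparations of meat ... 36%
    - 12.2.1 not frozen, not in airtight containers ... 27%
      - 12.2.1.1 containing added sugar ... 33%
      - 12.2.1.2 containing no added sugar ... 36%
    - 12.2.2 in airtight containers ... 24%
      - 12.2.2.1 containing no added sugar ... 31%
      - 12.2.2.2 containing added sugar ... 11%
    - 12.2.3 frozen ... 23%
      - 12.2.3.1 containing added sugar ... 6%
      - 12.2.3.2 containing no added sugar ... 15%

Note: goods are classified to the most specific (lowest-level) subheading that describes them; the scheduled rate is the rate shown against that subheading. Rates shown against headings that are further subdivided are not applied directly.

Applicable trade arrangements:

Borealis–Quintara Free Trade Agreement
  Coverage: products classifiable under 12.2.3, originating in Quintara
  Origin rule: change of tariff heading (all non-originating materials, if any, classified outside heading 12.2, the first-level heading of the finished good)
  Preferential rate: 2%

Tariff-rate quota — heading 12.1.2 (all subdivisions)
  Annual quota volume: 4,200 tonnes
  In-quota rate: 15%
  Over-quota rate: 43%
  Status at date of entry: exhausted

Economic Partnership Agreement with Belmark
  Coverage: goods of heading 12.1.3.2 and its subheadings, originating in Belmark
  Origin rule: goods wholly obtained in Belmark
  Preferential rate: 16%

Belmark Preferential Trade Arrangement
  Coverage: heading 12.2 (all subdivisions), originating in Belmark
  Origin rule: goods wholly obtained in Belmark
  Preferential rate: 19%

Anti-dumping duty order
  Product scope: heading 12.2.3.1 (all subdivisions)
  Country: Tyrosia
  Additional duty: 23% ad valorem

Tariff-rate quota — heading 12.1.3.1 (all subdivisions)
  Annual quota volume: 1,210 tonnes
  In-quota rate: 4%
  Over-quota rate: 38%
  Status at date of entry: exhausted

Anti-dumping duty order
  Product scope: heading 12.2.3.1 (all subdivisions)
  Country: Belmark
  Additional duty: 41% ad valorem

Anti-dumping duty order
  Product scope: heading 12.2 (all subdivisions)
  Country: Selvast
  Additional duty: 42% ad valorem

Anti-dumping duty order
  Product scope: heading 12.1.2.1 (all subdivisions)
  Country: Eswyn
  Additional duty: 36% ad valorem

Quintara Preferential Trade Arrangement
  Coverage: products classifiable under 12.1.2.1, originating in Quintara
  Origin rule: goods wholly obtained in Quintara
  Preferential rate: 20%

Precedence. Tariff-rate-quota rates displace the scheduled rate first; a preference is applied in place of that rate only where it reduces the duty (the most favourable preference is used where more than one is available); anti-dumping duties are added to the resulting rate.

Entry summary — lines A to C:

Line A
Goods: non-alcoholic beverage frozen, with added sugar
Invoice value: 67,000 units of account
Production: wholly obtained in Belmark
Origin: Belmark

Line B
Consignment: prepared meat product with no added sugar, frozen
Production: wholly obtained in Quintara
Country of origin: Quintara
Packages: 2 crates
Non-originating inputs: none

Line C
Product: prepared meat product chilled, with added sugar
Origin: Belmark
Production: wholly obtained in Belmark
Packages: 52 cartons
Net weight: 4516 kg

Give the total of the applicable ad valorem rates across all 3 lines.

64%

Line A: non-alcoholic beverage → 12.1; frozen → 12.1.2; with added sugar → 12.1.2.2. Scheduled 7%. quota on 12.1.2 exhausted → over-quota 43%; Belmark agreement on 12.1.3.2: 12.1.2.2 not covered; Belmark agreement on 12.2: 12.1.2.2 not covered. → 43%.
Line B: prepared meat product → 12.2; frozen → 12.2.3; with no added sugar → 12.2.3.2. Scheduled 15%. Quintara agreement on 12.2.3: CTH met → 2% available; Quintara agreement on 12.1.2.1: 12.2.3.2 not covered; preferential 2%. → 2%.
Line C: prepared meat product → 12.2; chilled → 12.2.1; with added sugar → 12.2.1.1. Scheduled 33%. Belmark agreement on 12.1.3.2: 12.2.1.1 not covered; Belmark agreement on 12.2: wholly obtained → 19% available; preferential 19%. → 19%.
Sum: 43% + 2% + 19% = 64%.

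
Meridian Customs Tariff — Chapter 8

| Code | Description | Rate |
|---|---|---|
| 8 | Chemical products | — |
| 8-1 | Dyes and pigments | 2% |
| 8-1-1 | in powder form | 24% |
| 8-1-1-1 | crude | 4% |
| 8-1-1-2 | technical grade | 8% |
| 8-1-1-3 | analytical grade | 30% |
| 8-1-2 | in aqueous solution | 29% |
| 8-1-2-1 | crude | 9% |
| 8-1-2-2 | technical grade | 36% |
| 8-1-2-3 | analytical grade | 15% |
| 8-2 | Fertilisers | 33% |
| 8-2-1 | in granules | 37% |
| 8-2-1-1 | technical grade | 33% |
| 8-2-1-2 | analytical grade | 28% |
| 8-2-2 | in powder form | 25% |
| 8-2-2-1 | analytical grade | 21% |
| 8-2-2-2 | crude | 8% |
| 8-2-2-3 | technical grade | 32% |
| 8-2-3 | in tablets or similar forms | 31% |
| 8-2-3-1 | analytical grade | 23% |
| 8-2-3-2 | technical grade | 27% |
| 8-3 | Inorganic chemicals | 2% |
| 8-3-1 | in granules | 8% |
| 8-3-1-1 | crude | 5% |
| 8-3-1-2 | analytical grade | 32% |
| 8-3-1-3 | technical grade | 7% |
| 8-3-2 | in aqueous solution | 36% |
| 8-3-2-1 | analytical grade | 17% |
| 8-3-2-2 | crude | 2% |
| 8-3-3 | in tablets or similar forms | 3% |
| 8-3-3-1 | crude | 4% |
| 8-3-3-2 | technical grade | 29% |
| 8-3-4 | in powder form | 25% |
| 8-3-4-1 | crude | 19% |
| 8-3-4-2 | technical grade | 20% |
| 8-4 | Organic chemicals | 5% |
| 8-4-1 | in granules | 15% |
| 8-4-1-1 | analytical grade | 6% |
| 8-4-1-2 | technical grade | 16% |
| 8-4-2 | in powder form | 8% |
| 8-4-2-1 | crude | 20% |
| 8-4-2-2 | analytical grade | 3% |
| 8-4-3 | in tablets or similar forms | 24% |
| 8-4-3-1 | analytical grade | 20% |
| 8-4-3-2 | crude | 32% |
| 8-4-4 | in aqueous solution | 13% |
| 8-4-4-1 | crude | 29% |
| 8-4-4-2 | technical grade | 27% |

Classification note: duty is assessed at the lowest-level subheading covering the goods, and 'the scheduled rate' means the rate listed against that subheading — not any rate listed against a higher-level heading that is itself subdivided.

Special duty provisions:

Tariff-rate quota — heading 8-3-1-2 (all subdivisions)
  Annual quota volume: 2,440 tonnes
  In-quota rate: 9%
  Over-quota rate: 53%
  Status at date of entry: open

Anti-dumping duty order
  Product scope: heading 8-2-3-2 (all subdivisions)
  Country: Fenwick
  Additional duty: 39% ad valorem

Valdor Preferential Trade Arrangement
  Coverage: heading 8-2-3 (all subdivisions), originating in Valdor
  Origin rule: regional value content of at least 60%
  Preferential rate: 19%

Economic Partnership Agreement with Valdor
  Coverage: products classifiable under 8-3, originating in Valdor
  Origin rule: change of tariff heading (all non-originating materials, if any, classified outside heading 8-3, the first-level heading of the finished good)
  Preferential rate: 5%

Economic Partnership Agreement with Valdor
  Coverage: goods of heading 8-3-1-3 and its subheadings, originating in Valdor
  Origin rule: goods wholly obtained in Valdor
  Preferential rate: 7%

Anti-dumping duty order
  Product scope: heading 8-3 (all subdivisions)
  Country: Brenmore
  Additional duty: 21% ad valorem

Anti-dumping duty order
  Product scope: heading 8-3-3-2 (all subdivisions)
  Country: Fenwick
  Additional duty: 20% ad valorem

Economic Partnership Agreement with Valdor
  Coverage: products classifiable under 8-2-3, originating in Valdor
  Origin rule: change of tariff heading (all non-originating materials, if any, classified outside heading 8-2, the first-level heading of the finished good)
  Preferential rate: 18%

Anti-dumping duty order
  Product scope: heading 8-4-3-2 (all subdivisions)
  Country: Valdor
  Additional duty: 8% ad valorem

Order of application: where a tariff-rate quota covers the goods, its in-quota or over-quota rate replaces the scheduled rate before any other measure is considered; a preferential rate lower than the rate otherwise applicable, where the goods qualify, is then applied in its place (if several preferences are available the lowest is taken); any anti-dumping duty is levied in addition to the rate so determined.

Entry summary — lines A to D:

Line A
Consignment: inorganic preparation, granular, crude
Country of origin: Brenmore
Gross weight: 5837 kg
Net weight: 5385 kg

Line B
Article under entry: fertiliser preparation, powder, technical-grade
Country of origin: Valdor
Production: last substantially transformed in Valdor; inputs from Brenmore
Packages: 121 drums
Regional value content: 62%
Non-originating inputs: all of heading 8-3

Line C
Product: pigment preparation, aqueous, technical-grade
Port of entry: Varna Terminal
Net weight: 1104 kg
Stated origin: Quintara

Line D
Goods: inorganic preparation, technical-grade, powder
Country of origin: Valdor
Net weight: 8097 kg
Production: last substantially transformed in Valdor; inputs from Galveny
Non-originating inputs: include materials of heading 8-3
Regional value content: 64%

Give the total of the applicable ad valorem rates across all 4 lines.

114%

Line A: inorganic → 8-3; granular → 8-3-1; crude → 8-3-1-1. Scheduled 5%. anti-dumping (Brenmore, 8-3): +21%; total 5% + 21% = 26%. → 26%.
Line B: fertiliser → 8-2; powder → 8-2-2; technical-grade → 8-2-2-3. Scheduled 32%. Valdor agreement on 8-2-3: 8-2-2-3 not covered; Valdor agreement on 8-3: 8-2-2-3 not covered; Valdor agreement on 8-3-1-3: 8-2-2-3 not covered; Valdor agreement on 8-2-3: 8-2-2-3 not covered. → 32%.
Line C: pigment → 8-1; aqueous → 8-1-2; technical-grade → 8-1-2-2. Scheduled 36%. No special measure applies. → 36%.
Line D: inorganic → 8-3; powder → 8-3-4; technical-grade → 8-3-4-2. Scheduled 20%. Valdor agreement on 8-2-3: 8-3-4-2 not covered; Valdor agreement on 8-3: CTH not met; Valdor agreement on 8-3-1-3: 8-3-4-2 not covered; Valdor agreement on 8-2-3: 8-3-4-2 not covered. → 20%.
Sum: 26% + 32% + 36% + 20% = 114%.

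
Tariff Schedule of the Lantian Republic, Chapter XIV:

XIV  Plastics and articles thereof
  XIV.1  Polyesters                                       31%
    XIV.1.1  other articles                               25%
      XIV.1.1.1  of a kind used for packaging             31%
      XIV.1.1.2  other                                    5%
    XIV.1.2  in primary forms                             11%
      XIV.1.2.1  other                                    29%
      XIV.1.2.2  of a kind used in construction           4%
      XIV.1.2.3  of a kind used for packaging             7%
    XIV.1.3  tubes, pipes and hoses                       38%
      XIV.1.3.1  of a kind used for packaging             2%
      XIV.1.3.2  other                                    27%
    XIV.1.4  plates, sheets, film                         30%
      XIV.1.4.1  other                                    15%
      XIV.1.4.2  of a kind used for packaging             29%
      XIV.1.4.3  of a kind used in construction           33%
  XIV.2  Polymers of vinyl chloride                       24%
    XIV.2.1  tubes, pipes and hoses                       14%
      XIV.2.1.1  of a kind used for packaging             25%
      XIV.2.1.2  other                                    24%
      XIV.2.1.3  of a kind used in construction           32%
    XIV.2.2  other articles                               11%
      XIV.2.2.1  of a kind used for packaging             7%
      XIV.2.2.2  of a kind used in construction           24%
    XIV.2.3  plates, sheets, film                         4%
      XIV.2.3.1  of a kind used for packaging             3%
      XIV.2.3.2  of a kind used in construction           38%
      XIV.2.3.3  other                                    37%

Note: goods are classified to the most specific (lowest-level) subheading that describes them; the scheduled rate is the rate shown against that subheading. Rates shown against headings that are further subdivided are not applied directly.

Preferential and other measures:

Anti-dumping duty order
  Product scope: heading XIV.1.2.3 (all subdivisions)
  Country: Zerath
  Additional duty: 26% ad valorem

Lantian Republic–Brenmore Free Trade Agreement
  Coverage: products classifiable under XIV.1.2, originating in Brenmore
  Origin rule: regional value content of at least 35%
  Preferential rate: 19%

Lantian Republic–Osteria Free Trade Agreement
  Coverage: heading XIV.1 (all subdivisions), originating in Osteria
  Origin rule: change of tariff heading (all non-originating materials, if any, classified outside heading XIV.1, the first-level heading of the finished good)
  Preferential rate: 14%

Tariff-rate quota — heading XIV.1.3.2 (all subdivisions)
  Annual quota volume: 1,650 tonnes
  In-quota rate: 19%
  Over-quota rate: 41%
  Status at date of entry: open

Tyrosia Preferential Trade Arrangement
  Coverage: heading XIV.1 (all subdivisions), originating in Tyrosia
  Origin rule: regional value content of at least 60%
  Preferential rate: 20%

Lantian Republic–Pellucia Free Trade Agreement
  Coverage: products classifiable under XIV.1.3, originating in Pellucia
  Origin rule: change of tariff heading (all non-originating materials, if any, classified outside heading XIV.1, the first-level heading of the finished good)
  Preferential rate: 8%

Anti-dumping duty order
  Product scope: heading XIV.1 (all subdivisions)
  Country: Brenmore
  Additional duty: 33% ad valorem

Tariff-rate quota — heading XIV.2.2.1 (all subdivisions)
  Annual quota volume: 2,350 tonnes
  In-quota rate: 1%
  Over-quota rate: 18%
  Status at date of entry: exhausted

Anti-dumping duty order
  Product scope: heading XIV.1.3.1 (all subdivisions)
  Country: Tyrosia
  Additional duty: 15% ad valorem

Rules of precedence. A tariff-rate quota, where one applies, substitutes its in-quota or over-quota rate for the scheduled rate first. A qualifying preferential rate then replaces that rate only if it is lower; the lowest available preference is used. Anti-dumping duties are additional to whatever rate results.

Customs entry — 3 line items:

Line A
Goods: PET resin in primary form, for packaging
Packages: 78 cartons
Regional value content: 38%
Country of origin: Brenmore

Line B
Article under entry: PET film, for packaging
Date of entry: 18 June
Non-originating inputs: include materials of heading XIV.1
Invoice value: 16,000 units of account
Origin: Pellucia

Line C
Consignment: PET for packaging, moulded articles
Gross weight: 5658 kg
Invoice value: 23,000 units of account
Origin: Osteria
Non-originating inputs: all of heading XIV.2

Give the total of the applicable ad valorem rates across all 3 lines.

83%

Line A: PET → XIV.1; resin in primary form → XIV.1.2; for packaging → XIV.1.2.3. Scheduled 7%. Brenmore agreement on XIV.1.2: RVC ≥ 35% → 19% available; preference 19% not lower than 7% → no reduction; anti-dumping (Brenmore, XIV.1): +33%; total 7% + 33% = 40%. → 40%.
Line B: PET → XIV.1; film → XIV.1.4; for packaging → XIV.1.4.2. Scheduled 29%. Pellucia agreement on XIV.1.3: XIV.1.4.2 not covered. → 29%.
Line C: PET → XIV.1; moulded articles → XIV.1.1; for packaging → XIV.1.1.1. Scheduled 31%. Osteria agreement on XIV.1: CTH met → 14% available; preferential 14%. → 14%.
Sum: 40% + 29% + 14% = 83%.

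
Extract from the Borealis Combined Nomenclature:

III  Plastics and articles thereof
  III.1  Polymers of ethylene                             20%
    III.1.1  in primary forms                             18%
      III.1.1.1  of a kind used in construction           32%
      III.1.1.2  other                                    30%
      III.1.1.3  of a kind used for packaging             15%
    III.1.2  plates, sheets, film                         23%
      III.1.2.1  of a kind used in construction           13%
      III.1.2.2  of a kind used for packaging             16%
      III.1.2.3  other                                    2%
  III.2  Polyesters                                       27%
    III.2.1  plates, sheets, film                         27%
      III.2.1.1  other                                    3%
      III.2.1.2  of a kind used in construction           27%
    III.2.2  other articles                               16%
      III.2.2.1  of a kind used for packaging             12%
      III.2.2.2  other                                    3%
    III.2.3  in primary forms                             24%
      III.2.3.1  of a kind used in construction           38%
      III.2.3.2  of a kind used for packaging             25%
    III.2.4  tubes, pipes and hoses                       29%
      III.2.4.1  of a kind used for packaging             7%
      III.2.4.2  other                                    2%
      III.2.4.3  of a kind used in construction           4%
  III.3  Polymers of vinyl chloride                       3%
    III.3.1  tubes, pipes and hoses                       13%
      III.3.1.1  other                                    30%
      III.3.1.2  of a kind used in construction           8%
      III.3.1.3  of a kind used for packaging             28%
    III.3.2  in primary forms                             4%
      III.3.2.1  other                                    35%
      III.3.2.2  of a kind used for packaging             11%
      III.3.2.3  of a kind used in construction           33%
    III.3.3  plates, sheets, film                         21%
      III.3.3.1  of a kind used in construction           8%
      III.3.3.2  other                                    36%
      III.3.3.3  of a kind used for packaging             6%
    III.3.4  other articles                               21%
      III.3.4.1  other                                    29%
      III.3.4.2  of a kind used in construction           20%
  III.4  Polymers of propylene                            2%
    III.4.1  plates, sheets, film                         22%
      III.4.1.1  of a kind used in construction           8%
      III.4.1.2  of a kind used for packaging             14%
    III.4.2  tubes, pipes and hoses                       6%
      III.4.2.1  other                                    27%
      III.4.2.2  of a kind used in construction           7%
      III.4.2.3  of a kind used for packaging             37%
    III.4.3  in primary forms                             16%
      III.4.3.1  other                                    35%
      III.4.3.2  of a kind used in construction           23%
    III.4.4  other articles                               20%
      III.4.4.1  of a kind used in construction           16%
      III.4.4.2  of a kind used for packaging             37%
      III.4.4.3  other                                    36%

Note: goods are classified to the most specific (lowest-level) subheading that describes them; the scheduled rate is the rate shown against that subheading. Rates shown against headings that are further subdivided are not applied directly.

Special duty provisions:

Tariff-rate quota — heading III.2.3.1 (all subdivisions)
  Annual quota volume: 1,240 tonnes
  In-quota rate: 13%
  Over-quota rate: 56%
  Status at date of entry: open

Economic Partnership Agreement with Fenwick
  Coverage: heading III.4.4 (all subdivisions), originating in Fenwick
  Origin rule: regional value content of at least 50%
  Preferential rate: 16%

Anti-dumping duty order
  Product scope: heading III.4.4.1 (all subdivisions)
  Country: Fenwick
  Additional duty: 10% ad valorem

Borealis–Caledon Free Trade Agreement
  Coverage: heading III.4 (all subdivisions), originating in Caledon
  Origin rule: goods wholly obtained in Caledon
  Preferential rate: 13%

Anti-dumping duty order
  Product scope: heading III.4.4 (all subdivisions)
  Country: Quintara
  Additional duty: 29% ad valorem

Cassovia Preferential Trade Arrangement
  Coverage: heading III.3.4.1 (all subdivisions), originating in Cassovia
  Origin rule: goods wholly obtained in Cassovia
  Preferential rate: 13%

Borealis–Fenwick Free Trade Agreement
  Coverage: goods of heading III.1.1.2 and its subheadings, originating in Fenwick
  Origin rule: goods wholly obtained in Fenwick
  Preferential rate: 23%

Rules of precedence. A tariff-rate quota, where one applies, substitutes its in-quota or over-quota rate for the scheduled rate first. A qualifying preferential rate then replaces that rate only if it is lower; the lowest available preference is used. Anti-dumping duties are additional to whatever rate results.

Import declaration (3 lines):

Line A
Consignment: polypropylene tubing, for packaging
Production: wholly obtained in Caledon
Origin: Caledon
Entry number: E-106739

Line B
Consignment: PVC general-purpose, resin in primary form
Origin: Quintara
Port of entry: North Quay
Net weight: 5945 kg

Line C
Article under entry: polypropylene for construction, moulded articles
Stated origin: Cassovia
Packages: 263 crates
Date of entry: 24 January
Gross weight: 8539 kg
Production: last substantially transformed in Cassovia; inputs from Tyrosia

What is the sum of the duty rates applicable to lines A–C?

64%

Line A: polypropylene → III.4; tubing → III.4.2; for packaging → III.4.2.3. Scheduled 37%. Caledon agreement on III.4: wholly obtained → 13% available; preferential 13%. → 13%.
Line B: PVC → III.3; resin in primary form → III.3.2; general-purpose → III.3.2.1. Scheduled 35%. No special measure applies. → 35%.
Line C: polypropylene → III.4; moulded articles → III.4.4; for construction → III.4.4.1. Scheduled 16%. Cassovia agreement on III.3.4.1: III.4.4.1 not covered. → 16%.
Sum: 13% + 35% + 16% = 64%.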